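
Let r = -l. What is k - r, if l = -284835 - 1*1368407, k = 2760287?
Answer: 1107045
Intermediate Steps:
l = -1653242 (l = -284835 - 1368407 = -1653242)
r = 1653242 (r = -1*(-1653242) = 1653242)
k - r = 2760287 - 1*1653242 = 2760287 - 1653242 = 1107045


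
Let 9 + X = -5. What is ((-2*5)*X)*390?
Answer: 54600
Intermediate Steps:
X = -14 (X = -9 - 5 = -14)
((-2*5)*X)*390 = (-2*5*(-14))*390 = -10*(-14)*390 = 140*390 = 54600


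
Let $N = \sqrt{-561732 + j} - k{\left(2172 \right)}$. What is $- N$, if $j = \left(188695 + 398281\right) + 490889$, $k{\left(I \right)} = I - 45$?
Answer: $2127 - \sqrt{516133} \approx 1408.6$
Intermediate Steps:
$k{\left(I \right)} = -45 + I$
$j = 1077865$ ($j = 586976 + 490889 = 1077865$)
$N = -2127 + \sqrt{516133}$ ($N = \sqrt{-561732 + 1077865} - \left(-45 + 2172\right) = \sqrt{516133} - 2127 = -2127 + \sqrt{516133} \approx -1408.6$)
$- N = - (-2127 + \sqrt{516133}) = 2127 - \sqrt{516133}$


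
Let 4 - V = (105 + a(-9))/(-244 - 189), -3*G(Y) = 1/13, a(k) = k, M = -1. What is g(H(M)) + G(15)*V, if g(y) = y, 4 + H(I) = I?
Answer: -86263/16887 ≈ -5.1082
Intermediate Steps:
H(I) = -4 + I
G(Y) = -1/39 (G(Y) = -1/3/13 = -1/3*1/13 = -1/39)
V = 1828/433 (V = 4 - (105 - 9)/(-244 - 189) = 4 - 96/(-433) = 4 - 96*(-1)/433 = 4 - 1*(-96/433) = 4 + 96/433 = 1828/433 ≈ 4.2217)
g(H(M)) + G(15)*V = (-4 - 1) - 1/39*1828/433 = -5 - 1828/16887 = -86263/16887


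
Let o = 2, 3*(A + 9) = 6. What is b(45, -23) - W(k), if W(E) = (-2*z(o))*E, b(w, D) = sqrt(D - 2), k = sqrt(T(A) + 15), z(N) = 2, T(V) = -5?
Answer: 4*sqrt(10) + 5*I ≈ 12.649 + 5.0*I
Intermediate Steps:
A = -7 (A = -9 + (1/3)*6 = -9 + 2 = -7)
k = sqrt(10) (k = sqrt(-5 + 15) = sqrt(10) ≈ 3.1623)
b(w, D) = sqrt(-2 + D)
W(E) = -4*E (W(E) = (-2*2)*E = -4*E)
b(45, -23) - W(k) = sqrt(-2 - 23) - (-4)*sqrt(10) = sqrt(-25) + 4*sqrt(10) = 5*I + 4*sqrt(10) = 4*sqrt(10) + 5*I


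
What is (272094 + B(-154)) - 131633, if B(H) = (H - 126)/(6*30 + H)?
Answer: 1825853/13 ≈ 1.4045e+5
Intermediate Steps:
B(H) = (-126 + H)/(180 + H)
(272094 + B(-154)) - 131633 = (272094 + (-126 - 154)/(180 - 154)) - 131633 = (272094 - 280/26) - 131633 = (272094 + (1/26)*(-280)) - 131633 = (272094 - 140/13) - 131633 = 3537082/13 - 131633 = 1825853/13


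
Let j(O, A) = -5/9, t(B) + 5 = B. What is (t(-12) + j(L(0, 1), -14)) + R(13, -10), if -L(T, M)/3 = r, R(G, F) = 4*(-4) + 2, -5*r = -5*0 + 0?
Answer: -284/9 ≈ -31.556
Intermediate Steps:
t(B) = -5 + B
r = 0 (r = -(-5*0 + 0)/5 = -(0 + 0)/5 = -1/5*0 = 0)
R(G, F) = -14 (R(G, F) = -16 + 2 = -14)
L(T, M) = 0 (L(T, M) = -3*0 = 0)
j(O, A) = -5/9 (j(O, A) = -5*1/9 = -5/9)
(t(-12) + j(L(0, 1), -14)) + R(13, -10) = ((-5 - 12) - 5/9) - 14 = (-17 - 5/9) - 14 = -158/9 - 14 = -284/9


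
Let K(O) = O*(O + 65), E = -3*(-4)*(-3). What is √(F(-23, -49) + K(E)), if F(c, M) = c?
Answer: I*√1067 ≈ 32.665*I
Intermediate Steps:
E = -36 (E = 12*(-3) = -36)
K(O) = O*(65 + O)
√(F(-23, -49) + K(E)) = √(-23 - 36*(65 - 36)) = √(-23 - 36*29) = √(-23 - 1044) = √(-1067) = I*√1067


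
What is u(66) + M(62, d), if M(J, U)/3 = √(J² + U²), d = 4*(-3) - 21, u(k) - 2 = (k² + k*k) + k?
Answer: 8780 + 3*√4933 ≈ 8990.7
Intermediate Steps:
u(k) = 2 + k + 2*k² (u(k) = 2 + ((k² + k*k) + k) = 2 + ((k² + k²) + k) = 2 + (2*k² + k) = 2 + (k + 2*k²) = 2 + k + 2*k²)
d = -33 (d = -12 - 21 = -33)
M(J, U) = 3*√(J² + U²)
u(66) + M(62, d) = (2 + 66 + 2*66²) + 3*√(62² + (-33)²) = (2 + 66 + 2*4356) + 3*√(3844 + 1089) = (2 + 66 + 8712) + 3*√4933 = 8780 + 3*√4933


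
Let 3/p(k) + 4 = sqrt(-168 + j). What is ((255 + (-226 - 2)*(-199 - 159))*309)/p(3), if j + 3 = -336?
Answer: -33734148 + 109635981*I*sqrt(3) ≈ -3.3734e+7 + 1.899e+8*I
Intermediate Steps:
j = -339 (j = -3 - 336 = -339)
p(k) = 3/(-4 + 13*I*sqrt(3)) (p(k) = 3/(-4 + sqrt(-168 - 339)) = 3/(-4 + sqrt(-507)) = 3/(-4 + 13*I*sqrt(3)))
((255 + (-226 - 2)*(-199 - 159))*309)/p(3) = ((255 + (-226 - 2)*(-199 - 159))*309)/(-12/523 - 39*I*sqrt(3)/523) = ((255 - 228*(-358))*309)/(-12/523 - 39*I*sqrt(3)/523) = ((255 + 81624)*309)/(-12/523 - 39*I*sqrt(3)/523) = (81879*309)/(-12/523 - 39*I*sqrt(3)/523) = 25300611/(-12/523 - 39*I*sqrt(3)/523)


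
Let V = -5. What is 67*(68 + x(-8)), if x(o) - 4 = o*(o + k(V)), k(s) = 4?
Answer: 6968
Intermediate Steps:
x(o) = 4 + o*(4 + o) (x(o) = 4 + o*(o + 4) = 4 + o*(4 + o))
67*(68 + x(-8)) = 67*(68 + (4 + (-8)² + 4*(-8))) = 67*(68 + (4 + 64 - 32)) = 67*(68 + 36) = 67*104 = 6968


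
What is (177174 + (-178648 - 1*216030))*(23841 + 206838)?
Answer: -50173605216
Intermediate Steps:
(177174 + (-178648 - 1*216030))*(23841 + 206838) = (177174 + (-178648 - 216030))*230679 = (177174 - 394678)*230679 = -217504*230679 = -50173605216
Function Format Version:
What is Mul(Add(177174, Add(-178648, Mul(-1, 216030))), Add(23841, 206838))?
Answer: -50173605216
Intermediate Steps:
Mul(Add(177174, Add(-178648, Mul(-1, 216030))), Add(23841, 206838)) = Mul(Add(177174, Add(-178648, -216030)), 230679) = Mul(Add(177174, -394678), 230679) = Mul(-217504, 230679) = -50173605216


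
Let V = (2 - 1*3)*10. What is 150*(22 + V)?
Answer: 1800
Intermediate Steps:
V = -10 (V = (2 - 3)*10 = -1*10 = -10)
150*(22 + V) = 150*(22 - 10) = 150*12 = 1800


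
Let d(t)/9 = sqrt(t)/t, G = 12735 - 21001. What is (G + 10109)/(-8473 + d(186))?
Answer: -968175818/4451087171 - 5529*sqrt(186)/4451087171 ≈ -0.21753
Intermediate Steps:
G = -8266
d(t) = 9/sqrt(t) (d(t) = 9*(sqrt(t)/t) = 9/sqrt(t))
(G + 10109)/(-8473 + d(186)) = (-8266 + 10109)/(-8473 + 9/sqrt(186)) = 1843/(-8473 + 9*(sqrt(186)/186)) = 1843/(-8473 + 3*sqrt(186)/62)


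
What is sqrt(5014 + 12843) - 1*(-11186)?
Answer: 11186 + sqrt(17857) ≈ 11320.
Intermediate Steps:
sqrt(5014 + 12843) - 1*(-11186) = sqrt(17857) + 11186 = 11186 + sqrt(17857)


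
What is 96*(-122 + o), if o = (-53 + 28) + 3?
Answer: -13824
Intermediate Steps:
o = -22 (o = -25 + 3 = -22)
96*(-122 + o) = 96*(-122 - 22) = 96*(-144) = -13824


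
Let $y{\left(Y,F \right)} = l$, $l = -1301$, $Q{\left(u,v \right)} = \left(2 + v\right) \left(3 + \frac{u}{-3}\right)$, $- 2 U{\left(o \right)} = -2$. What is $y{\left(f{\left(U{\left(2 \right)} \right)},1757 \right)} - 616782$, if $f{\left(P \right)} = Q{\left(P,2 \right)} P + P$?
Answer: $-618083$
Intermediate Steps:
$U{\left(o \right)} = 1$ ($U{\left(o \right)} = \left(- \frac{1}{2}\right) \left(-2\right) = 1$)
$Q{\left(u,v \right)} = \left(2 + v\right) \left(3 - \frac{u}{3}\right)$ ($Q{\left(u,v \right)} = \left(2 + v\right) \left(3 + u \left(- \frac{1}{3}\right)\right) = \left(2 + v\right) \left(3 - \frac{u}{3}\right)$)
$f{\left(P \right)} = P + P \left(12 - \frac{4 P}{3}\right)$ ($f{\left(P \right)} = \left(6 + 3 \cdot 2 - \frac{2 P}{3} - \frac{1}{3} P 2\right) P + P = \left(6 + 6 - \frac{2 P}{3} - \frac{2 P}{3}\right) P + P = \left(12 - \frac{4 P}{3}\right) P + P = P \left(12 - \frac{4 P}{3}\right) + P = P + P \left(12 - \frac{4 P}{3}\right)$)
$y{\left(Y,F \right)} = -1301$
$y{\left(f{\left(U{\left(2 \right)} \right)},1757 \right)} - 616782 = -1301 - 616782 = -618083$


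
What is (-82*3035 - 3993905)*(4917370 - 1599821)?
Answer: -14075613958475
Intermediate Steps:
(-82*3035 - 3993905)*(4917370 - 1599821) = (-248870 - 3993905)*3317549 = -4242775*3317549 = -14075613958475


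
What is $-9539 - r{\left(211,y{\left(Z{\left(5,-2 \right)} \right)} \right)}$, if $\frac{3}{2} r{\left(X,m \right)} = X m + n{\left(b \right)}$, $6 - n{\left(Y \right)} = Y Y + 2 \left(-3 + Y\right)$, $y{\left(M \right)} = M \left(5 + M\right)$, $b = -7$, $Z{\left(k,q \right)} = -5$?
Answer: $- \frac{28571}{3} \approx -9523.7$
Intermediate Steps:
$n{\left(Y \right)} = 12 - Y^{2} - 2 Y$ ($n{\left(Y \right)} = 6 - \left(Y Y + 2 \left(-3 + Y\right)\right) = 6 - \left(Y^{2} + \left(-6 + 2 Y\right)\right) = 6 - \left(-6 + Y^{2} + 2 Y\right) = 12 - Y^{2} - 2 Y$)
$r{\left(X,m \right)} = - \frac{46}{3} + \frac{2 X m}{3}$ ($r{\left(X,m \right)} = \frac{2 \left(X m - 23\right)}{3} = \frac{2 \left(-23 + X m\right)}{3} = - \frac{46}{3} + \frac{2 X m}{3}$)
$-9539 - r{\left(211,y{\left(Z{\left(5,-2 \right)} \right)} \right)} = -9539 - \left(- \frac{46}{3} + \frac{2}{3} \cdot 211 \left(- 5 \left(5 - 5\right)\right)\right) = -9539 - \left(- \frac{46}{3} + \frac{2}{3} \cdot 211 \left(\left(-5\right) 0\right)\right) = -9539 - \left(- \frac{46}{3} + \frac{2}{3} \cdot 211 \cdot 0\right) = -9539 - \left(- \frac{46}{3} + 0\right) = -9539 - - \frac{46}{3} = -9539 + \frac{46}{3} = - \frac{28571}{3}$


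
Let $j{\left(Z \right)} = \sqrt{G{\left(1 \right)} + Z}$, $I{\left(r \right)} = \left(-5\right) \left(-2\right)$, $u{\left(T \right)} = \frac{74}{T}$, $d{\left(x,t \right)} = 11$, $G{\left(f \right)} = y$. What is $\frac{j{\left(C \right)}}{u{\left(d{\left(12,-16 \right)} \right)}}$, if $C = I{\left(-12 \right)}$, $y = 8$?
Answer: $\frac{33 \sqrt{2}}{74} \approx 0.63066$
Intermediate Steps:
$G{\left(f \right)} = 8$
$I{\left(r \right)} = 10$
$C = 10$
$j{\left(Z \right)} = \sqrt{8 + Z}$
$\frac{j{\left(C \right)}}{u{\left(d{\left(12,-16 \right)} \right)}} = \frac{\sqrt{8 + 10}}{74 \cdot \frac{1}{11}} = \frac{\sqrt{18}}{74 \cdot \frac{1}{11}} = \frac{3 \sqrt{2}}{\frac{74}{11}} = 3 \sqrt{2} \cdot \frac{11}{74} = \frac{33 \sqrt{2}}{74}$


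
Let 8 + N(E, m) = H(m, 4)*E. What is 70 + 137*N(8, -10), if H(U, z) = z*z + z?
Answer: 20894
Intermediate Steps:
H(U, z) = z + z² (H(U, z) = z² + z = z + z²)
N(E, m) = -8 + 20*E (N(E, m) = -8 + (4*(1 + 4))*E = -8 + (4*5)*E = -8 + 20*E)
70 + 137*N(8, -10) = 70 + 137*(-8 + 20*8) = 70 + 137*(-8 + 160) = 70 + 137*152 = 70 + 20824 = 20894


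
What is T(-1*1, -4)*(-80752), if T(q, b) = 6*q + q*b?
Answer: 161504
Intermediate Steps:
T(q, b) = 6*q + b*q
T(-1*1, -4)*(-80752) = ((-1*1)*(6 - 4))*(-80752) = -1*2*(-80752) = -2*(-80752) = 161504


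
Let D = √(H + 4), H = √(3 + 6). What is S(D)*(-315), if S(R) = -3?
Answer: 945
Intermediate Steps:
H = 3 (H = √9 = 3)
D = √7 (D = √(3 + 4) = √7 ≈ 2.6458)
S(D)*(-315) = -3*(-315) = 945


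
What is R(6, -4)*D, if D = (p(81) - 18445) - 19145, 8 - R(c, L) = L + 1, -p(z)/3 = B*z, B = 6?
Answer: -429528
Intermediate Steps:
p(z) = -18*z
R(c, L) = 7 - L (R(c, L) = 8 - (L + 1) = 8 - (1 + L) = 8 + (-1 - L) = 7 - L)
D = -39048 (D = (-18*81 - 18445) - 19145 = (-1458 - 18445) - 19145 = -19903 - 19145 = -39048)
R(6, -4)*D = (7 - 1*(-4))*(-39048) = (7 + 4)*(-39048) = 11*(-39048) = -429528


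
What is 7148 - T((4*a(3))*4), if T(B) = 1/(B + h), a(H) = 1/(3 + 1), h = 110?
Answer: 814871/114 ≈ 7148.0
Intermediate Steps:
a(H) = 1/4
T(B) = 1/(110 + B) (T(B) = 1/(B + 110) = 1/(110 + B))
7148 - T((4*a(3))*4) = 7148 - 1/(110 + (4*(1/4))*4) = 7148 - 1/(110 + 1*4) = 7148 - 1/(110 + 4) = 7148 - 1/114 = 814871/114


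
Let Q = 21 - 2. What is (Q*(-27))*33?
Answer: -16929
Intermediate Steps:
Q = 19
(Q*(-27))*33 = (19*(-27))*33 = -513*33 = -16929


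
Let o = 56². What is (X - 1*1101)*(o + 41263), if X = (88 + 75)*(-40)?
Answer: -338364779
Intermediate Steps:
o = 3136
X = -6520 (X = 163*(-40) = -6520)
(X - 1*1101)*(o + 41263) = (-6520 - 1*1101)*(3136 + 41263) = (-6520 - 1101)*44399 = -7621*44399 = -338364779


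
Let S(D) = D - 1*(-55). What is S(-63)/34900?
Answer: -2/8725 ≈ -0.00022923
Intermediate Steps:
S(D) = 55 + D (S(D) = D + 55 = 55 + D)
S(-63)/34900 = (55 - 63)/34900 = -8*1/34900 = -2/8725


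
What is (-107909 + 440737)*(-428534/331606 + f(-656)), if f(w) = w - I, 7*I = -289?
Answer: -237955437843384/1160621 ≈ -2.0502e+8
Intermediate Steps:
I = -289/7 (I = (⅐)*(-289) = -289/7 ≈ -41.286)
f(w) = 289/7 + w (f(w) = w - 1*(-289/7) = w + 289/7 = 289/7 + w)
(-107909 + 440737)*(-428534/331606 + f(-656)) = (-107909 + 440737)*(-428534/331606 + (289/7 - 656)) = 332828*(-428534*1/331606 - 4303/7) = 332828*(-214267/165803 - 4303/7) = 332828*(-714950178/1160621) = -237955437843384/1160621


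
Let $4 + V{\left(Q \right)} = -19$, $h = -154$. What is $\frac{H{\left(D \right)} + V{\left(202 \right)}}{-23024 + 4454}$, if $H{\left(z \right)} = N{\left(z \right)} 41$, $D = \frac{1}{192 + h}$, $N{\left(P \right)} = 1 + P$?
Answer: $- \frac{145}{141132} \approx -0.0010274$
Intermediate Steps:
$V{\left(Q \right)} = -23$ ($V{\left(Q \right)} = -4 - 19 = -23$)
$D = \frac{1}{38}$ ($D = \frac{1}{192 - 154} = \frac{1}{38} \approx 0.026316$)
$H{\left(z \right)} = 41 + 41 z$ ($H{\left(z \right)} = \left(1 + z\right) 41 = 41 + 41 z$)
$\frac{H{\left(D \right)} + V{\left(202 \right)}}{-23024 + 4454} = \frac{\left(41 + 41 \cdot \frac{1}{38}\right) - 23}{-23024 + 4454} = \frac{\left(41 + \frac{41}{38}\right) - 23}{-18570} = \left(\frac{1599}{38} - 23\right) \left(- \frac{1}{18570}\right) = \frac{725}{38} \left(- \frac{1}{18570}\right) = - \frac{145}{141132}$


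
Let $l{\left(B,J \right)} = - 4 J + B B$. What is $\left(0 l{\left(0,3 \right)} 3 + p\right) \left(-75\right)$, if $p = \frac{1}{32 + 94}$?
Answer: $- \frac{25}{42} \approx -0.59524$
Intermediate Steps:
$l{\left(B,J \right)} = B^{2} - 4 J$ ($l{\left(B,J \right)} = - 4 J + B^{2} = B^{2} - 4 J$)
$p = \frac{1}{126} \approx 0.0079365$
$\left(0 l{\left(0,3 \right)} 3 + p\right) \left(-75\right) = \left(0 \left(0^{2} - 12\right) 3 + \frac{1}{126}\right) \left(-75\right) = \left(0 \left(0 - 12\right) 3 + \frac{1}{126}\right) \left(-75\right) = \left(0 \left(-12\right) 3 + \frac{1}{126}\right) \left(-75\right) = \left(0 \cdot 3 + \frac{1}{126}\right) \left(-75\right) = \left(0 + \frac{1}{126}\right) \left(-75\right) = \frac{1}{126} \left(-75\right) = - \frac{25}{42}$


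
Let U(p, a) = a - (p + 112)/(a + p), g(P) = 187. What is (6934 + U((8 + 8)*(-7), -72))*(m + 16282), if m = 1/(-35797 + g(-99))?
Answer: 1989300727189/17805 ≈ 1.1173e+8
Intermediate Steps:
U(p, a) = a - (112 + p)/(a + p)
m = -1/35610 (m = 1/(-35797 + 187) = 1/(-35610) = -1/35610 ≈ -2.8082e-5)
(6934 + U((8 + 8)*(-7), -72))*(m + 16282) = (6934 + (-112 + (-72)² - (8 + 8)*(-7) - 72*(8 + 8)*(-7))/(-72 + (8 + 8)*(-7)))*(-1/35610 + 16282) = (6934 + (-112 + 5184 - 16*(-7) - 1152*(-7))/(-72 + 16*(-7)))*(579802019/35610) = (6934 + (-112 + 5184 - 1*(-112) - 72*(-112))/(-72 - 112))*(579802019/35610) = (6934 + (-112 + 5184 + 112 + 8064)/(-184))*(579802019/35610) = (6934 - 1/184*13248)*(579802019/35610) = (6934 - 72)*(579802019/35610) = 6862*(579802019/35610) = 1989300727189/17805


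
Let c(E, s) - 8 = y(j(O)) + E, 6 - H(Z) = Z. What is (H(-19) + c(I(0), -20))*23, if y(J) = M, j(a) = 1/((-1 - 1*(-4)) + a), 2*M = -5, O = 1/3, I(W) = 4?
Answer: 1587/2 ≈ 793.50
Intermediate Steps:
H(Z) = 6 - Z
O = 1/3 ≈ 0.33333
M = -5/2 (M = (1/2)*(-5) = -5/2 ≈ -2.5000)
j(a) = 1/(3 + a) (j(a) = 1/((-1 + 4) + a) = 1/(3 + a))
y(J) = -5/2
c(E, s) = 11/2 + E (c(E, s) = 8 + (-5/2 + E) = 11/2 + E)
(H(-19) + c(I(0), -20))*23 = ((6 - 1*(-19)) + (11/2 + 4))*23 = ((6 + 19) + 19/2)*23 = (25 + 19/2)*23 = (69/2)*23 = 1587/2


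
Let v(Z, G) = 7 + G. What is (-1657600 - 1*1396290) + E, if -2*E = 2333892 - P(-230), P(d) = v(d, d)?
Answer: -8441895/2 ≈ -4.2209e+6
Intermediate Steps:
P(d) = 7 + d
E = -2334115/2 (E = -(2333892 - (7 - 230))/2 = -(2333892 - 1*(-223))/2 = -(2333892 + 223)/2 = -½*2334115 = -2334115/2 ≈ -1.1671e+6)
(-1657600 - 1*1396290) + E = (-1657600 - 1*1396290) - 2334115/2 = (-1657600 - 1396290) - 2334115/2 = -3053890 - 2334115/2 = -8441895/2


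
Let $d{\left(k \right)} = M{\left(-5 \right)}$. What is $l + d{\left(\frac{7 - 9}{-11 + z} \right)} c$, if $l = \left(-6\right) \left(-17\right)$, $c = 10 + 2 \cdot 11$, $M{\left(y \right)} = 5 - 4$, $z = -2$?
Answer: $134$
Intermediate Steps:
$M{\left(y \right)} = 1$ ($M{\left(y \right)} = 5 - 4 = 1$)
$c = 32$ ($c = 10 + 22 = 32$)
$d{\left(k \right)} = 1$
$l = 102$
$l + d{\left(\frac{7 - 9}{-11 + z} \right)} c = 102 + 1 \cdot 32 = 102 + 32 = 134$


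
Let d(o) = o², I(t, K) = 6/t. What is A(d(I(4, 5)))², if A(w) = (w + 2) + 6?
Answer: 1681/16 ≈ 105.06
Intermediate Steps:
A(w) = 8 + w (A(w) = (2 + w) + 6 = 8 + w)
A(d(I(4, 5)))² = (8 + (6/4)²)² = (8 + (6*(¼))²)² = (8 + (3/2)²)² = (8 + 9/4)² = (41/4)² = 1681/16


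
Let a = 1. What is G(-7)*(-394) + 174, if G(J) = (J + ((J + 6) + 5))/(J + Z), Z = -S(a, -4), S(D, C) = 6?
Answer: 1080/13 ≈ 83.077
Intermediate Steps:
Z = -6 (Z = -1*6 = -6)
G(J) = (11 + 2*J)/(-6 + J) (G(J) = (J + ((J + 6) + 5))/(J - 6) = (J + ((6 + J) + 5))/(-6 + J) = (J + (11 + J))/(-6 + J) = (11 + 2*J)/(-6 + J))
G(-7)*(-394) + 174 = ((11 + 2*(-7))/(-6 - 7))*(-394) + 174 = ((11 - 14)/(-13))*(-394) + 174 = -1/13*(-3)*(-394) + 174 = (3/13)*(-394) + 174 = -1182/13 + 174 = 1080/13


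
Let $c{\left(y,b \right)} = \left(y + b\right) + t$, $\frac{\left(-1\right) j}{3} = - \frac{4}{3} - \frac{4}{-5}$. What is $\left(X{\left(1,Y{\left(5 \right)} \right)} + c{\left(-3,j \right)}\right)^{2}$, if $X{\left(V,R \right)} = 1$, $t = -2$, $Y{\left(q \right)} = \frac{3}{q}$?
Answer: $\frac{144}{25} \approx 5.76$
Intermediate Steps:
$j = \frac{8}{5}$ ($j = - 3 \left(- \frac{4}{3} - \frac{4}{-5}\right) = - 3 \left(\left(-4\right) \frac{1}{3} - - \frac{4}{5}\right) = - 3 \left(- \frac{4}{3} + \frac{4}{5}\right) = \left(-3\right) \left(- \frac{8}{15}\right) = \frac{8}{5} \approx 1.6$)
$c{\left(y,b \right)} = -2 + b + y$ ($c{\left(y,b \right)} = \left(y + b\right) - 2 = \left(b + y\right) - 2 = -2 + b + y$)
$\left(X{\left(1,Y{\left(5 \right)} \right)} + c{\left(-3,j \right)}\right)^{2} = \left(1 - \frac{17}{5}\right)^{2} = \left(- \frac{12}{5}\right)^{2} = \frac{144}{25}$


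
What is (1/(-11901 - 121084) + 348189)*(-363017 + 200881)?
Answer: -7507531426894304/132985 ≈ -5.6454e+10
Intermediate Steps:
(1/(-11901 - 121084) + 348189)*(-363017 + 200881) = (1/(-132985) + 348189)*(-162136) = (-1/132985 + 348189)*(-162136) = (46303914164/132985)*(-162136) = -7507531426894304/132985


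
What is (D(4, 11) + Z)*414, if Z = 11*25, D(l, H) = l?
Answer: 115506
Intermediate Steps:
Z = 275
(D(4, 11) + Z)*414 = (4 + 275)*414 = 279*414 = 115506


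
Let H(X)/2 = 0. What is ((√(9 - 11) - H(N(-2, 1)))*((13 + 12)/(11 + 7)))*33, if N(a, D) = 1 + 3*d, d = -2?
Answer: 275*I*√2/6 ≈ 64.818*I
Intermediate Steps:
N(a, D) = -5 (N(a, D) = 1 + 3*(-2) = 1 - 6 = -5)
H(X) = 0 (H(X) = 2*0 = 0)
((√(9 - 11) - H(N(-2, 1)))*((13 + 12)/(11 + 7)))*33 = ((√(9 - 11) - 1*0)*((13 + 12)/(11 + 7)))*33 = ((√(-2) + 0)*(25/18))*33 = ((I*√2 + 0)*(25*(1/18)))*33 = ((I*√2)*(25/18))*33 = (25*I*√2/18)*33 = 275*I*√2/6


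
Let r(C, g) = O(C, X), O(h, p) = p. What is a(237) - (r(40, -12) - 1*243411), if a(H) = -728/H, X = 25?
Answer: 57681754/237 ≈ 2.4338e+5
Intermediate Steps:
r(C, g) = 25
a(237) - (r(40, -12) - 1*243411) = -728/237 - (25 - 1*243411) = -728*1/237 - (25 - 243411) = -728/237 - 1*(-243386) = -728/237 + 243386 = 57681754/237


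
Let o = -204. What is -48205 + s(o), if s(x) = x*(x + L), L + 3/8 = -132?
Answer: 40831/2 ≈ 20416.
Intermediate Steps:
L = -1059/8 (L = -3/8 - 132 = -1059/8 ≈ -132.38)
s(x) = x*(-1059/8 + x) (s(x) = x*(x - 1059/8) = x*(-1059/8 + x))
-48205 + s(o) = -48205 + (⅛)*(-204)*(-1059 + 8*(-204)) = -48205 + (⅛)*(-204)*(-1059 - 1632) = -48205 + (⅛)*(-204)*(-2691) = -48205 + 137241/2 = 40831/2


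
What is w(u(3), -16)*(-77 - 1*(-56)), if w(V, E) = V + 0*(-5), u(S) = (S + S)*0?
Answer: 0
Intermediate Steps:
u(S) = 0 (u(S) = (2*S)*0 = 0)
w(V, E) = V (w(V, E) = V + 0 = V)
w(u(3), -16)*(-77 - 1*(-56)) = 0*(-77 - 1*(-56)) = 0*(-77 + 56) = 0*(-21) = 0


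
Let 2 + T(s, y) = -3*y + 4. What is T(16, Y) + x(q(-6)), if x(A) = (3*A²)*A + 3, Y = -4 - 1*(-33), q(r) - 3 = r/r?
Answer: 110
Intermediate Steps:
q(r) = 4 (q(r) = 3 + r/r = 3 + 1 = 4)
Y = 29 (Y = -4 + 33 = 29)
T(s, y) = 2 - 3*y (T(s, y) = -2 + (-3*y + 4) = -2 + (4 - 3*y) = 2 - 3*y)
x(A) = 3 + 3*A³ (x(A) = 3*A³ + 3 = 3 + 3*A³)
T(16, Y) + x(q(-6)) = (2 - 3*29) + (3 + 3*4³) = (2 - 87) + (3 + 3*64) = -85 + (3 + 192) = -85 + 195 = 110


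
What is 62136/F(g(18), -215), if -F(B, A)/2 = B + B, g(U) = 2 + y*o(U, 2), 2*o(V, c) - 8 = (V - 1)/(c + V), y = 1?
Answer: -621360/257 ≈ -2417.7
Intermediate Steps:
o(V, c) = 4 + (-1 + V)/(2*(V + c)) (o(V, c) = 4 + ((V - 1)/(c + V))/2 = 4 + ((-1 + V)/(V + c))/2 = 4 + (-1 + V)/(2*(V + c)))
g(U) = 2 + (15 + 9*U)/(2*(2 + U)) (g(U) = 2 + 1*((-1 + 8*2 + 9*U)/(2*(U + 2))) = 2 + 1*((-1 + 16 + 9*U)/(2*(2 + U))) = 2 + 1*((15 + 9*U)/(2*(2 + U))) = 2 + (15 + 9*U)/(2*(2 + U)))
F(B, A) = -4*B (F(B, A) = -2*(B + B) = -4*B)
62136/F(g(18), -215) = 62136/((-2*(23 + 13*18)/(2 + 18))) = 62136/((-2*(23 + 234)/20)) = 62136/((-2*257/20)) = 62136/((-4*257/40)) = 62136/(-257/10) = 62136*(-10/257) = -621360/257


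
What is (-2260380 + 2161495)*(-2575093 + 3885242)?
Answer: -129554083865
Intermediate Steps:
(-2260380 + 2161495)*(-2575093 + 3885242) = -98885*1310149 = -129554083865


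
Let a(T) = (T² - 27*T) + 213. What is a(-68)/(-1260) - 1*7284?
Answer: -9184513/1260 ≈ -7289.3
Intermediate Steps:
a(T) = 213 + T² - 27*T
a(-68)/(-1260) - 1*7284 = (213 + (-68)² - 27*(-68))/(-1260) - 1*7284 = (213 + 4624 + 1836)*(-1/1260) - 7284 = 6673*(-1/1260) - 7284 = -6673/1260 - 7284 = -9184513/1260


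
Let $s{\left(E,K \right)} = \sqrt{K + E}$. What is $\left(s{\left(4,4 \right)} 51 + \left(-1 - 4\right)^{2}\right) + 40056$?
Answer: $40081 + 102 \sqrt{2} \approx 40225.0$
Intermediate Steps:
$s{\left(E,K \right)} = \sqrt{E + K}$
$\left(s{\left(4,4 \right)} 51 + \left(-1 - 4\right)^{2}\right) + 40056 = \left(\sqrt{4 + 4} \cdot 51 + \left(-1 - 4\right)^{2}\right) + 40056 = \left(\sqrt{8} \cdot 51 + \left(-5\right)^{2}\right) + 40056 = \left(2 \sqrt{2} \cdot 51 + 25\right) + 40056 = \left(102 \sqrt{2} + 25\right) + 40056 = \left(25 + 102 \sqrt{2}\right) + 40056 = 40081 + 102 \sqrt{2}$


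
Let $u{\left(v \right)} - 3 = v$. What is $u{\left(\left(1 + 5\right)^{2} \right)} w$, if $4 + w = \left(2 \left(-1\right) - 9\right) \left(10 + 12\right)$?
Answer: $-9594$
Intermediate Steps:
$u{\left(v \right)} = 3 + v$
$w = -246$ ($w = -4 + \left(2 \left(-1\right) - 9\right) \left(10 + 12\right) = -4 + \left(-2 - 9\right) 22 = -4 - 242 = -246$)
$u{\left(\left(1 + 5\right)^{2} \right)} w = \left(3 + \left(1 + 5\right)^{2}\right) \left(-246\right) = \left(3 + 6^{2}\right) \left(-246\right) = \left(3 + 36\right) \left(-246\right) = 39 \left(-246\right) = -9594$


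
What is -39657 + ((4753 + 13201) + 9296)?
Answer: -12407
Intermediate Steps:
-39657 + ((4753 + 13201) + 9296) = -39657 + (17954 + 9296) = -39657 + 27250 = -12407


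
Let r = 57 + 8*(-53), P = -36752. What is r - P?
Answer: 36385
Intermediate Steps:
r = -367 (r = 57 - 424 = -367)
r - P = -367 - 1*(-36752) = -367 + 36752 = 36385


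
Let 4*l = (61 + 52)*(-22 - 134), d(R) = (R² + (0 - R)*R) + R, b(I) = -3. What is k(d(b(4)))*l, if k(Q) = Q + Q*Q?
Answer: -26442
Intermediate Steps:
d(R) = R (d(R) = (R² + (-R)*R) + R = (R² - R²) + R = 0 + R = R)
k(Q) = Q + Q²
l = -4407 (l = ((61 + 52)*(-22 - 134))/4 = (113*(-156))/4 = (¼)*(-17628) = -4407)
k(d(b(4)))*l = -3*(1 - 3)*(-4407) = -3*(-2)*(-4407) = 6*(-4407) = -26442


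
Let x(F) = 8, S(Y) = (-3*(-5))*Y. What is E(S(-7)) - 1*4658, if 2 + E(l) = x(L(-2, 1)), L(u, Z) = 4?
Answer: -4652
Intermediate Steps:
S(Y) = 15*Y
E(l) = 6 (E(l) = -2 + 8 = 6)
E(S(-7)) - 1*4658 = 6 - 1*4658 = 6 - 4658 = -4652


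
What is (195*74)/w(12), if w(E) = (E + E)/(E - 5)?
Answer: 16835/4 ≈ 4208.8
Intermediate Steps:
w(E) = 2*E/(-5 + E) (w(E) = (2*E)/(-5 + E) = 2*E/(-5 + E))
(195*74)/w(12) = (195*74)/((2*12/(-5 + 12))) = 14430/((2*12/7)) = 14430/((2*12*(⅐))) = 14430/(24/7) = 14430*(7/24) = 16835/4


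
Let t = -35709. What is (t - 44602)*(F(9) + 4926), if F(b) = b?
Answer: -396334785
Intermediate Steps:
(t - 44602)*(F(9) + 4926) = (-35709 - 44602)*(9 + 4926) = -80311*4935 = -396334785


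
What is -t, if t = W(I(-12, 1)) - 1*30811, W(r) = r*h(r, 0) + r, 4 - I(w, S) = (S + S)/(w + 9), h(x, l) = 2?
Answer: 30797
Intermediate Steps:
I(w, S) = 4 - 2*S/(9 + w) (I(w, S) = 4 - (S + S)/(w + 9) = 4 - 2*S/(9 + w))
W(r) = 3*r (W(r) = r*2 + r = 2*r + r = 3*r)
t = -30797 (t = 3*(2*(18 - 1*1 + 2*(-12))/(9 - 12)) - 1*30811 = 3*(2*(18 - 1 - 24)/(-3)) - 30811 = 3*(2*(-⅓)*(-7)) - 30811 = 3*(14/3) - 30811 = 14 - 30811 = -30797)
-t = -1*(-30797) = 30797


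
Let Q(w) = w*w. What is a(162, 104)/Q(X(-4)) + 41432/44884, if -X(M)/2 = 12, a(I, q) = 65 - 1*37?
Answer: 1570099/1615824 ≈ 0.97170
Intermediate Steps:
a(I, q) = 28 (a(I, q) = 65 - 37 = 28)
X(M) = -24 (X(M) = -2*12 = -24)
Q(w) = w**2
a(162, 104)/Q(X(-4)) + 41432/44884 = 28/((-24)**2) + 41432/44884 = 28/576 + 41432*(1/44884) = 28*(1/576) + 10358/11221 = 7/144 + 10358/11221 = 1570099/1615824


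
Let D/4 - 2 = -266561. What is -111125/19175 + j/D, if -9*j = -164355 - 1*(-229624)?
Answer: -42604709857/7360227108 ≈ -5.7885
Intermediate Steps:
D = -1066236 (D = 8 + 4*(-266561) = 8 - 1066244 = -1066236)
j = -65269/9 (j = -(-164355 - 1*(-229624))/9 = -(-164355 + 229624)/9 = -1/9*65269 = -65269/9 ≈ -7252.1)
-111125/19175 + j/D = -111125/19175 - 65269/9/(-1066236) = -111125*1/19175 - 65269/9*(-1/1066236) = -4445/767 + 65269/9596124 = -42604709857/7360227108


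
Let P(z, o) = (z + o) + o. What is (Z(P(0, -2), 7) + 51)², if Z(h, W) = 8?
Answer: 3481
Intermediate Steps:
P(z, o) = z + 2*o (P(z, o) = (o + z) + o = z + 2*o)
(Z(P(0, -2), 7) + 51)² = (8 + 51)² = 59² = 3481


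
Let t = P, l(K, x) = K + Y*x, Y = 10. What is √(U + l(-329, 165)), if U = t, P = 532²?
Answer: √284345 ≈ 533.24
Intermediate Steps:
P = 283024
l(K, x) = K + 10*x
t = 283024
U = 283024
√(U + l(-329, 165)) = √(283024 + (-329 + 10*165)) = √(283024 + (-329 + 1650)) = √(283024 + 1321) = √284345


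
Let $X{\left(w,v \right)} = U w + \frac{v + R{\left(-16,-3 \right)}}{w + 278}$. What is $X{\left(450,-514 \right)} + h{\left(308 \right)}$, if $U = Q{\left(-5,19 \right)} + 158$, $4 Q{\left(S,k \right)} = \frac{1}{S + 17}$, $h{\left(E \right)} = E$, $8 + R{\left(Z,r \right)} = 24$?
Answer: $\frac{51991351}{728} \approx 71417.0$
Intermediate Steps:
$R{\left(Z,r \right)} = 16$ ($R{\left(Z,r \right)} = -8 + 24 = 16$)
$Q{\left(S,k \right)} = \frac{1}{4 \left(17 + S\right)}$ ($Q{\left(S,k \right)} = \frac{1}{4 \left(S + 17\right)} = \frac{1}{4 \left(17 + S\right)}$)
$U = \frac{7585}{48}$ ($U = \frac{1}{4 \left(17 - 5\right)} + 158 = \frac{1}{4 \cdot 12} + 158 = \frac{1}{4} \cdot \frac{1}{12} + 158 = \frac{1}{48} + 158 = \frac{7585}{48} \approx 158.02$)
$X{\left(w,v \right)} = \frac{7585 w}{48} + \frac{16 + v}{278 + w}$ ($X{\left(w,v \right)} = \frac{7585 w}{48} + \frac{v + 16}{w + 278} = \frac{7585 w}{48} + \frac{16 + v}{278 + w}$)
$X{\left(450,-514 \right)} + h{\left(308 \right)} = \frac{768 + 48 \left(-514\right) + 7585 \cdot 450^{2} + 2108630 \cdot 450}{48 \left(278 + 450\right)} + 308 = \frac{768 - 24672 + 7585 \cdot 202500 + 948883500}{48 \cdot 728} + 308 = \frac{1}{48} \cdot \frac{1}{728} \left(768 - 24672 + 1535962500 + 948883500\right) + 308 = \frac{1}{48} \cdot \frac{1}{728} \cdot 2484822096 + 308 = \frac{51767127}{728} + 308 = \frac{51991351}{728}$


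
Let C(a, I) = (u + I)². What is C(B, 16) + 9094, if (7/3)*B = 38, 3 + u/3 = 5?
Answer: 9578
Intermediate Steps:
u = 6 (u = -9 + 3*5 = -9 + 15 = 6)
B = 114/7 (B = (3/7)*38 = 114/7 ≈ 16.286)
C(a, I) = (6 + I)²
C(B, 16) + 9094 = (6 + 16)² + 9094 = 22² + 9094 = 484 + 9094 = 9578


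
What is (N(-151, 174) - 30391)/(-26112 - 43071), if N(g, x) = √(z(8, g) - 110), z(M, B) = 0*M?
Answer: 30391/69183 - I*√110/69183 ≈ 0.43928 - 0.0001516*I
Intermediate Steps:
z(M, B) = 0
N(g, x) = I*√110 (N(g, x) = √(0 - 110) = √(-110) = I*√110)
(N(-151, 174) - 30391)/(-26112 - 43071) = (I*√110 - 30391)/(-26112 - 43071) = (-30391 + I*√110)/(-69183) = (-30391 + I*√110)*(-1/69183) = 30391/69183 - I*√110/69183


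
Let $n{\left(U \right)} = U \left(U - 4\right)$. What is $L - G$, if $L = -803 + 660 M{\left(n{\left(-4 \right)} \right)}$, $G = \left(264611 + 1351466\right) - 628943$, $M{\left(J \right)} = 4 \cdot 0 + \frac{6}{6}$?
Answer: $-987277$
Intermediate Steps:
$n{\left(U \right)} = U \left(-4 + U\right)$
$M{\left(J \right)} = 1$ ($M{\left(J \right)} = 0 + 6 \cdot \frac{1}{6} = 0 + 1 = 1$)
$G = 987134$ ($G = 1616077 - 628943 = 987134$)
$L = -143$ ($L = -803 + 660 \cdot 1 = -803 + 660 = -143$)
$L - G = -143 - 987134 = -987277$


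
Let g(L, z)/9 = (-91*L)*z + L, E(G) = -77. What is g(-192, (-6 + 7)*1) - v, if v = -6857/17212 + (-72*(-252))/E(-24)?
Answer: 29489601571/189332 ≈ 1.5576e+5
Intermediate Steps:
g(L, z) = 9*L - 819*L*z (g(L, z) = 9*((-91*L)*z + L) = 9*(-91*L*z + L) = 9*(L - 91*L*z) = 9*L - 819*L*z)
v = -44688931/189332 (v = -6857/17212 - 72*(-252)/(-77) = -6857*1/17212 + 18144*(-1/77) = -6857/17212 - 2592/11 = -44688931/189332 ≈ -236.03)
g(-192, (-6 + 7)*1) - v = 9*(-192)*(1 - 91*(-6 + 7)) - 1*(-44688931/189332) = 9*(-192)*(1 - 91) + 44688931/189332 = 9*(-192)*(-90) + 44688931/189332 = 155520 + 44688931/189332 = 29489601571/189332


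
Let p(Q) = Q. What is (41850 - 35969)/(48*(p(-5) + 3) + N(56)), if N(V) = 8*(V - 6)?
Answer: 5881/304 ≈ 19.345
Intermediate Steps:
N(V) = -48 + 8*V (N(V) = 8*(-6 + V) = -48 + 8*V)
(41850 - 35969)/(48*(p(-5) + 3) + N(56)) = (41850 - 35969)/(48*(-5 + 3) + (-48 + 8*56)) = 5881/(48*(-2) + (-48 + 448)) = 5881/(-96 + 400) = 5881/304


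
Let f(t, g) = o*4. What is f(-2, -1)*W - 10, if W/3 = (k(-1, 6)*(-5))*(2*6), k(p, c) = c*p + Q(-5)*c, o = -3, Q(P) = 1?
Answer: -10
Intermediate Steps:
k(p, c) = c + c*p (k(p, c) = c*p + 1*c = c*p + c = c + c*p)
f(t, g) = -12 (f(t, g) = -3*4 = -12)
W = 0 (W = 3*(((6*(1 - 1))*(-5))*(2*6)) = 3*(((6*0)*(-5))*12) = 3*((0*(-5))*12) = 3*(0*12) = 3*0 = 0)
f(-2, -1)*W - 10 = -12*0 - 10 = 0 - 10 = -10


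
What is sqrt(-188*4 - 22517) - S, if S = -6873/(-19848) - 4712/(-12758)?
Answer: -30201585/42203464 + I*sqrt(23269) ≈ -0.71562 + 152.54*I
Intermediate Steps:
S = 30201585/42203464 (S = -6873*(-1/19848) - 4712*(-1/12758) = 2291/6616 + 2356/6379 = 30201585/42203464 ≈ 0.71562)
sqrt(-188*4 - 22517) - S = sqrt(-188*4 - 22517) - 1*30201585/42203464 = sqrt(-752 - 22517) - 30201585/42203464 = sqrt(-23269) - 30201585/42203464 = I*sqrt(23269) - 30201585/42203464 = -30201585/42203464 + I*sqrt(23269)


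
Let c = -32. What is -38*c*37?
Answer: 44992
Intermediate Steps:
-38*c*37 = -38*(-32)*37 = 1216*37 = 44992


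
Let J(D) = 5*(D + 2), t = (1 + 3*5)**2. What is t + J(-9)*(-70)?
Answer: 2706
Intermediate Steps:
t = 256 (t = (1 + 15)**2 = 16**2 = 256)
J(D) = 10 + 5*D (J(D) = 5*(2 + D) = 10 + 5*D)
t + J(-9)*(-70) = 256 + (10 + 5*(-9))*(-70) = 256 + (10 - 45)*(-70) = 256 - 35*(-70) = 256 + 2450 = 2706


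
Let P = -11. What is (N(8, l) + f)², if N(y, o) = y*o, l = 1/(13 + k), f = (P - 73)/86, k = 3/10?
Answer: 4605316/32706961 ≈ 0.14081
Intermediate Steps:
k = 3/10 (k = 3*(⅒) = 3/10 ≈ 0.30000)
f = -42/43 (f = (-11 - 73)/86 = -84*1/86 = -42/43 ≈ -0.97674)
l = 10/133 (l = 1/(13 + 3/10) = 1/(133/10) = 10/133 ≈ 0.075188)
N(y, o) = o*y
(N(8, l) + f)² = ((10/133)*8 - 42/43)² = (80/133 - 42/43)² = (-2146/5719)² = 4605316/32706961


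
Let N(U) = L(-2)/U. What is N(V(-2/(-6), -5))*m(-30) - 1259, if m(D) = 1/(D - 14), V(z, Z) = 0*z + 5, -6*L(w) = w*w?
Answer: -415469/330 ≈ -1259.0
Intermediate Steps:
L(w) = -w**2/6 (L(w) = -w*w/6 = -w**2/6)
V(z, Z) = 5 (V(z, Z) = 0 + 5 = 5)
m(D) = 1/(-14 + D)
N(U) = -2/(3*U) (N(U) = (-1/6*(-2)**2)/U = (-1/6*4)/U = -2/(3*U))
N(V(-2/(-6), -5))*m(-30) - 1259 = (-2/3/5)/(-14 - 30) - 1259 = -2/3*1/5/(-44) - 1259 = -2/15*(-1/44) - 1259 = 1/330 - 1259 = -415469/330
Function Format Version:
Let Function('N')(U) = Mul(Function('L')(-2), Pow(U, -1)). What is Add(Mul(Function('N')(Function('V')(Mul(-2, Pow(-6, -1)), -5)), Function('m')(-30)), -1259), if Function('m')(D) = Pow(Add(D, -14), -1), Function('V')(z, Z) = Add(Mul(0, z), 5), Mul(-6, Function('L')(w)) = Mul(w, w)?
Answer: Rational(-415469, 330) ≈ -1259.0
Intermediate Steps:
Function('L')(w) = Mul(Rational(-1, 6), Pow(w, 2)) (Function('L')(w) = Mul(Rational(-1, 6), Mul(w, w)) = Mul(Rational(-1, 6), Pow(w, 2)))
Function('V')(z, Z) = 5 (Function('V')(z, Z) = Add(0, 5) = 5)
Function('m')(D) = Pow(Add(-14, D), -1)
Function('N')(U) = Mul(Rational(-2, 3), Pow(U, -1)) (Function('N')(U) = Mul(Mul(Rational(-1, 6), Pow(-2, 2)), Pow(U, -1)) = Mul(Mul(Rational(-1, 6), 4), Pow(U, -1)) = Mul(Rational(-2, 3), Pow(U, -1)))
Add(Mul(Function('N')(Function('V')(Mul(-2, Pow(-6, -1)), -5)), Function('m')(-30)), -1259) = Add(Mul(Mul(Rational(-2, 3), Pow(5, -1)), Pow(Add(-14, -30), -1)), -1259) = Add(Mul(Mul(Rational(-2, 3), Rational(1, 5)), Pow(-44, -1)), -1259) = Add(Mul(Rational(-2, 15), Rational(-1, 44)), -1259) = Add(Rational(1, 330), -1259) = Rational(-415469, 330)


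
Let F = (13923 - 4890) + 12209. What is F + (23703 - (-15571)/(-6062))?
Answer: 272441019/6062 ≈ 44942.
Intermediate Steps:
F = 21242 (F = 9033 + 12209 = 21242)
F + (23703 - (-15571)/(-6062)) = 21242 + (23703 - (-15571)/(-6062)) = 21242 + (23703 - (-15571)*(-1)/6062) = 21242 + (23703 - 1*15571/6062) = 21242 + (23703 - 15571/6062) = 21242 + 143672015/6062 = 272441019/6062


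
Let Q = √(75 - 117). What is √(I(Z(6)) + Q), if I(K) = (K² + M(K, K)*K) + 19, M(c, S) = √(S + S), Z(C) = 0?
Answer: √(19 + I*√42) ≈ 4.4201 + 0.7331*I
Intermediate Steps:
M(c, S) = √2*√S (M(c, S) = √(2*S) = √2*√S)
I(K) = 19 + K² + √2*K^(3/2) (I(K) = (K² + (√2*√K)*K) + 19 = (K² + √2*K^(3/2)) + 19 = 19 + K² + √2*K^(3/2))
Q = I*√42 (Q = √(-42) = I*√42 ≈ 6.4807*I)
√(I(Z(6)) + Q) = √((19 + 0² + √2*0^(3/2)) + I*√42) = √((19 + 0 + √2*0) + I*√42) = √((19 + 0 + 0) + I*√42) = √(19 + I*√42)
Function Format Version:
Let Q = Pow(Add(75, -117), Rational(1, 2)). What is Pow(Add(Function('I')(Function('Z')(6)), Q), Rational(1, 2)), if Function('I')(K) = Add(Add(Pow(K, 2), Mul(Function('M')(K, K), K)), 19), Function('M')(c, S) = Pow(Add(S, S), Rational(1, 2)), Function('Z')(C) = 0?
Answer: Pow(Add(19, Mul(I, Pow(42, Rational(1, 2)))), Rational(1, 2)) ≈ Add(4.4201, Mul(0.73310, I))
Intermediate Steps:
Function('M')(c, S) = Mul(Pow(2, Rational(1, 2)), Pow(S, Rational(1, 2))) (Function('M')(c, S) = Pow(Mul(2, S), Rational(1, 2)) = Mul(Pow(2, Rational(1, 2)), Pow(S, Rational(1, 2))))
Function('I')(K) = Add(19, Pow(K, 2), Mul(Pow(2, Rational(1, 2)), Pow(K, Rational(3, 2)))) (Function('I')(K) = Add(Add(Pow(K, 2), Mul(Mul(Pow(2, Rational(1, 2)), Pow(K, Rational(1, 2))), K)), 19) = Add(Add(Pow(K, 2), Mul(Pow(2, Rational(1, 2)), Pow(K, Rational(3, 2)))), 19) = Add(19, Pow(K, 2), Mul(Pow(2, Rational(1, 2)), Pow(K, Rational(3, 2)))))
Q = Mul(I, Pow(42, Rational(1, 2))) (Q = Pow(-42, Rational(1, 2)) = Mul(I, Pow(42, Rational(1, 2))) ≈ Mul(6.4807, I))
Pow(Add(Function('I')(Function('Z')(6)), Q), Rational(1, 2)) = Pow(Add(Add(19, Pow(0, 2), Mul(Pow(2, Rational(1, 2)), Pow(0, Rational(3, 2)))), Mul(I, Pow(42, Rational(1, 2)))), Rational(1, 2)) = Pow(Add(Add(19, 0, Mul(Pow(2, Rational(1, 2)), 0)), Mul(I, Pow(42, Rational(1, 2)))), Rational(1, 2)) = Pow(Add(Add(19, 0, 0), Mul(I, Pow(42, Rational(1, 2)))), Rational(1, 2)) = Pow(Add(19, Mul(I, Pow(42, Rational(1, 2)))), Rational(1, 2))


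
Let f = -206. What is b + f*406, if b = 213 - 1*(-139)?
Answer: -83284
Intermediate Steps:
b = 352 (b = 213 + 139 = 352)
b + f*406 = 352 - 206*406 = 352 - 83636 = -83284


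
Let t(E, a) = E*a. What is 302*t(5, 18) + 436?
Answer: 27616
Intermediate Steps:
302*t(5, 18) + 436 = 302*(5*18) + 436 = 302*90 + 436 = 27180 + 436 = 27616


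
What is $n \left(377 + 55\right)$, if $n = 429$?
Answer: $185328$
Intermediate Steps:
$n \left(377 + 55\right) = 429 \left(377 + 55\right) = 429 \cdot 432 = 185328$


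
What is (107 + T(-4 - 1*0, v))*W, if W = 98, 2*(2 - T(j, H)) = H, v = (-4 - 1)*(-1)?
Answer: 10437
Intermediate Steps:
v = 5 (v = -5*(-1) = 5)
T(j, H) = 2 - H/2
(107 + T(-4 - 1*0, v))*W = (107 + (2 - 1/2*5))*98 = (107 + (2 - 5/2))*98 = (107 - 1/2)*98 = (213/2)*98 = 10437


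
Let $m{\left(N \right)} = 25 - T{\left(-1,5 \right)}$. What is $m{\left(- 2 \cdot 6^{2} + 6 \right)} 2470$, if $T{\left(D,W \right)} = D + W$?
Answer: $51870$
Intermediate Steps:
$m{\left(N \right)} = 21$ ($m{\left(N \right)} = 25 - \left(-1 + 5\right) = 25 - 4 = 21$)
$m{\left(- 2 \cdot 6^{2} + 6 \right)} 2470 = 21 \cdot 2470 = 51870$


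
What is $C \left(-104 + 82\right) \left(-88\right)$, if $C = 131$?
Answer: $253616$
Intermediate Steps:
$C \left(-104 + 82\right) \left(-88\right) = 131 \left(-104 + 82\right) \left(-88\right) = 131 \left(-22\right) \left(-88\right) = \left(-2882\right) \left(-88\right) = 253616$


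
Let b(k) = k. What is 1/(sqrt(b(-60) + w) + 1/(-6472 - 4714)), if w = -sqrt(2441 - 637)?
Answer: -1/(1/11186 - I*sqrt(60 + 2*sqrt(451))) ≈ -8.724e-7 - 0.098786*I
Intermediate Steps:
w = -2*sqrt(451) (w = -sqrt(1804) = -2*sqrt(451) ≈ -42.474)
1/(sqrt(b(-60) + w) + 1/(-6472 - 4714)) = 1/(sqrt(-60 - 2*sqrt(451)) + 1/(-6472 - 4714)) = 1/(sqrt(-60 - 2*sqrt(451)) + 1/(-11186)) = 1/(sqrt(-60 - 2*sqrt(451)) - 1/11186) = 1/(-1/11186 + sqrt(-60 - 2*sqrt(451)))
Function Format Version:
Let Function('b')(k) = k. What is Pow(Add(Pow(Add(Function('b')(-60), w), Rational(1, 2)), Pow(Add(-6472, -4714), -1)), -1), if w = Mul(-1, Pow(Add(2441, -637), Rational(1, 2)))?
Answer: Mul(-1, Pow(Add(Rational(1, 11186), Mul(-1, I, Pow(Add(60, Mul(2, Pow(451, Rational(1, 2)))), Rational(1, 2)))), -1)) ≈ Add(-8.7240e-7, Mul(-0.098786, I))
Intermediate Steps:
w = Mul(-2, Pow(451, Rational(1, 2))) (w = Mul(-1, Pow(1804, Rational(1, 2))) = Mul(-1, Mul(2, Pow(451, Rational(1, 2)))) = Mul(-2, Pow(451, Rational(1, 2))) ≈ -42.474)
Pow(Add(Pow(Add(Function('b')(-60), w), Rational(1, 2)), Pow(Add(-6472, -4714), -1)), -1) = Pow(Add(Pow(Add(-60, Mul(-2, Pow(451, Rational(1, 2)))), Rational(1, 2)), Pow(Add(-6472, -4714), -1)), -1) = Pow(Add(Pow(Add(-60, Mul(-2, Pow(451, Rational(1, 2)))), Rational(1, 2)), Pow(-11186, -1)), -1) = Pow(Add(Pow(Add(-60, Mul(-2, Pow(451, Rational(1, 2)))), Rational(1, 2)), Rational(-1, 11186)), -1) = Pow(Add(Rational(-1, 11186), Pow(Add(-60, Mul(-2, Pow(451, Rational(1, 2)))), Rational(1, 2))), -1)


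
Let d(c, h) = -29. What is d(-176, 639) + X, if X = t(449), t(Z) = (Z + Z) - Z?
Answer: 420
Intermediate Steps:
t(Z) = Z (t(Z) = 2*Z - Z = Z)
X = 449
d(-176, 639) + X = -29 + 449 = 420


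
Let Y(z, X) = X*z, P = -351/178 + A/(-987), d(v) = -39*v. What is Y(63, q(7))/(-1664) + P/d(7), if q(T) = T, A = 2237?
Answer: -765858151/3069585792 ≈ -0.24950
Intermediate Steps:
P = -744623/175686 (P = -351/178 + 2237/(-987) = -351*1/178 + 2237*(-1/987) = -351/178 - 2237/987 = -744623/175686 ≈ -4.2384)
Y(63, q(7))/(-1664) + P/d(7) = (7*63)/(-1664) - 744623/(175686*((-39*7))) = 441*(-1/1664) - 744623/175686/(-273) = -441/1664 - 744623/175686*(-1/273) = -441/1664 + 744623/47962278 = -765858151/3069585792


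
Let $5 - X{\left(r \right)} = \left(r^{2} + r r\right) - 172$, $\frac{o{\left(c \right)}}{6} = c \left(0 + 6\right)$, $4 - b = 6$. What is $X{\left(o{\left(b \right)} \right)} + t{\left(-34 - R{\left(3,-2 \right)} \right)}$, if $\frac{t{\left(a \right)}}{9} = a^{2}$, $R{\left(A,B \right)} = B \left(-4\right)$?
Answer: $5685$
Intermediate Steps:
$R{\left(A,B \right)} = - 4 B$
$b = -2$ ($b = 4 - 6 = -2$)
$o{\left(c \right)} = 36 c$ ($o{\left(c \right)} = 6 c \left(0 + 6\right) = 6 c 6 = 6 \cdot 6 c = 36 c$)
$X{\left(r \right)} = 177 - 2 r^{2}$ ($X{\left(r \right)} = 5 - \left(\left(r^{2} + r r\right) - 172\right) = 5 - \left(\left(r^{2} + r^{2}\right) - 172\right) = 5 - \left(2 r^{2} - 172\right) = 5 - \left(-172 + 2 r^{2}\right) = 177 - 2 r^{2}$)
$t{\left(a \right)} = 9 a^{2}$
$X{\left(o{\left(b \right)} \right)} + t{\left(-34 - R{\left(3,-2 \right)} \right)} = \left(177 - 2 \left(36 \left(-2\right)\right)^{2}\right) + 9 \left(-34 - \left(-4\right) \left(-2\right)\right)^{2} = \left(177 - 2 \left(-72\right)^{2}\right) + 9 \left(-34 - 8\right)^{2} = \left(177 - 10368\right) + 9 \left(-34 - 8\right)^{2} = \left(177 - 10368\right) + 9 \left(-42\right)^{2} = -10191 + 9 \cdot 1764 = -10191 + 15876 = 5685$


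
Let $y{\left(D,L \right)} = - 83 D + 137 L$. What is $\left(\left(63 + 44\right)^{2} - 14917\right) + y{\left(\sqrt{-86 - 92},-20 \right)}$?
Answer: $-6208 - 83 i \sqrt{178} \approx -6208.0 - 1107.4 i$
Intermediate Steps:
$\left(\left(63 + 44\right)^{2} - 14917\right) + y{\left(\sqrt{-86 - 92},-20 \right)} = \left(\left(63 + 44\right)^{2} - 14917\right) + \left(- 83 \sqrt{-86 - 92} + 137 \left(-20\right)\right) = \left(107^{2} - 14917\right) - \left(2740 + 83 \sqrt{-178}\right) = \left(11449 - 14917\right) - \left(2740 + 83 i \sqrt{178}\right) = -3468 - \left(2740 + 83 i \sqrt{178}\right) = -6208 - 83 i \sqrt{178}$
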